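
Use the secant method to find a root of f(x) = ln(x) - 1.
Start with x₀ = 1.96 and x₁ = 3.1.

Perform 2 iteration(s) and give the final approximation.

f(x) = ln(x) - 1
x₀ = 1.96, x₁ = 3.1

Secant formula: x_{n+1} = x_n - f(x_n)(x_n - x_{n-1})/(f(x_n) - f(x_{n-1}))

Iteration 1:
  f(1.960000) = -0.327056
  f(3.100000) = 0.131402
  x_2 = 3.100000 - 0.131402×(3.100000 - 1.960000)/(0.131402 - (-0.327056))
       = 2.773256
Iteration 2:
  f(3.100000) = 0.131402
  f(2.773256) = 0.020022
  x_3 = 2.773256 - 0.020022×(2.773256 - 3.100000)/(0.020022 - 0.131402)
       = 2.714519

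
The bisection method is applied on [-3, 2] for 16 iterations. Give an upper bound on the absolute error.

Bisection error bound: |error| ≤ (b-a)/2^n
|error| ≤ (2 - (-3))/2^16 = 5/2^16
|error| ≤ 0.0000762939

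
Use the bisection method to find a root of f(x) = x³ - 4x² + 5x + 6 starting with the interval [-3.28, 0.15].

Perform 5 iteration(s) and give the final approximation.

f(x) = x³ - 4x² + 5x + 6
Initial interval: [-3.28, 0.15]

Iteration 1:
  c_1 = (-3.280000 + 0.150000)/2 = -1.565000
  f(c_1) = f(-1.565000) = -15.454937
  f(a) × f(c) ≥ 0, new interval: [-1.565000, 0.150000]
Iteration 2:
  c_2 = (-1.565000 + 0.150000)/2 = -0.707500
  f(c_2) = f(-0.707500) = 0.106131
  f(a) × f(c) < 0, new interval: [-1.565000, -0.707500]
Iteration 3:
  c_3 = (-1.565000 + (-0.707500))/2 = -1.136250
  f(c_3) = f(-1.136250) = -6.312478
  f(a) × f(c) ≥ 0, new interval: [-1.136250, -0.707500]
Iteration 4:
  c_4 = (-1.136250 + (-0.707500))/2 = -0.921875
  f(c_4) = f(-0.921875) = -2.792248
  f(a) × f(c) ≥ 0, new interval: [-0.921875, -0.707500]
Iteration 5:
  c_5 = (-0.921875 + (-0.707500))/2 = -0.814688
  f(c_5) = f(-0.814688) = -1.269021
  f(a) × f(c) ≥ 0, new interval: [-0.814688, -0.707500]

After 5 iteration(s), the approximation is c_5 = -0.814688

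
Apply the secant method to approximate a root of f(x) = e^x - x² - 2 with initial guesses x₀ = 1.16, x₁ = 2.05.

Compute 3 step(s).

f(x) = e^x - x² - 2
x₀ = 1.16, x₁ = 2.05

Secant formula: x_{n+1} = x_n - f(x_n)(x_n - x_{n-1})/(f(x_n) - f(x_{n-1}))

Iteration 1:
  f(1.160000) = -0.155667
  f(2.050000) = 1.565401
  x_2 = 2.050000 - 1.565401×(2.050000 - 1.160000)/(1.565401 - (-0.155667))
       = 1.240499
Iteration 2:
  f(2.050000) = 1.565401
  f(1.240499) = -0.081500
  x_3 = 1.240499 - (-0.081500)×(1.240499 - 2.050000)/(-0.081500 - 1.565401)
       = 1.280558
Iteration 3:
  f(1.240499) = -0.081500
  f(1.280558) = -0.041181
  x_4 = 1.280558 - (-0.041181)×(1.280558 - 1.240499)/(-0.041181 - (-0.081500))
       = 1.321475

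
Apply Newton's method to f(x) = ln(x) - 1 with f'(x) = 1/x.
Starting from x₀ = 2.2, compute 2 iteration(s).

f(x) = ln(x) - 1
f'(x) = 1/x
x₀ = 2.2

Newton-Raphson formula: x_{n+1} = x_n - f(x_n)/f'(x_n)

Iteration 1:
  f(2.200000) = -0.211543
  f'(2.200000) = 0.454545
  x_1 = 2.200000 - (-0.211543)/0.454545 = 2.665394
Iteration 2:
  f(2.665394) = -0.019648
  f'(2.665394) = 0.375179
  x_2 = 2.665394 - (-0.019648)/0.375179 = 2.717764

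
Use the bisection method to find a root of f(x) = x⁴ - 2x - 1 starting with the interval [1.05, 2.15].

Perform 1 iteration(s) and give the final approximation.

f(x) = x⁴ - 2x - 1
Initial interval: [1.05, 2.15]

Iteration 1:
  c_1 = (1.050000 + 2.150000)/2 = 1.600000
  f(c_1) = f(1.600000) = 2.353600
  f(a) × f(c) < 0, new interval: [1.050000, 1.600000]

After 1 iteration(s), the approximation is c_1 = 1.600000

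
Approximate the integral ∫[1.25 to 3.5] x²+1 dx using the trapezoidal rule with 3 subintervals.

f(x) = x²+1
a = 1.25, b = 3.5, n = 3
h = (b - a)/n = 0.750000

Trapezoidal rule: (h/2)[f(x₀) + 2f(x₁) + 2f(x₂) + ... + f(xₙ)]

x_0 = 1.2500, f(x_0) = 2.562500, coefficient = 1
x_1 = 2.0000, f(x_1) = 5.000000, coefficient = 2
x_2 = 2.7500, f(x_2) = 8.562500, coefficient = 2
x_3 = 3.5000, f(x_3) = 13.250000, coefficient = 1

I ≈ (0.750000/2) × 42.937500 = 16.101562
Exact value: 15.890625
Error: 0.210938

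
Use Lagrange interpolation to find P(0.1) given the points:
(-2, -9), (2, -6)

Lagrange interpolation formula:
P(x) = Σ yᵢ × Lᵢ(x)
where Lᵢ(x) = Π_{j≠i} (x - xⱼ)/(xᵢ - xⱼ)

L_0(0.1) = (0.1 - 2)/(-2 - 2) = 0.475000
L_1(0.1) = (0.1 - (-2))/(2 - (-2)) = 0.525000

P(0.1) = (-9)×L_0(0.1) + (-6)×L_1(0.1)
P(0.1) = -7.425000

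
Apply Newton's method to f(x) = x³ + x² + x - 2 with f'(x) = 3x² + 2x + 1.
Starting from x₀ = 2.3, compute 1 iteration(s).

f(x) = x³ + x² + x - 2
f'(x) = 3x² + 2x + 1
x₀ = 2.3

Newton-Raphson formula: x_{n+1} = x_n - f(x_n)/f'(x_n)

Iteration 1:
  f(2.300000) = 17.757000
  f'(2.300000) = 21.470000
  x_1 = 2.300000 - 17.757000/21.470000 = 1.472939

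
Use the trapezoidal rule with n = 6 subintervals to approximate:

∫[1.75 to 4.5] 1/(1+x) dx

f(x) = 1/(1+x)
a = 1.75, b = 4.5, n = 6
h = (b - a)/n = 0.458333

Trapezoidal rule: (h/2)[f(x₀) + 2f(x₁) + 2f(x₂) + ... + f(xₙ)]

x_0 = 1.7500, f(x_0) = 0.363636, coefficient = 1
x_1 = 2.2083, f(x_1) = 0.311688, coefficient = 2
x_2 = 2.6667, f(x_2) = 0.272727, coefficient = 2
x_3 = 3.1250, f(x_3) = 0.242424, coefficient = 2
x_4 = 3.5833, f(x_4) = 0.218182, coefficient = 2
x_5 = 4.0417, f(x_5) = 0.198347, coefficient = 2
x_6 = 4.5000, f(x_6) = 0.181818, coefficient = 1

I ≈ (0.458333/2) × 3.032192 = 0.694877
Exact value: 0.693147
Error: 0.001730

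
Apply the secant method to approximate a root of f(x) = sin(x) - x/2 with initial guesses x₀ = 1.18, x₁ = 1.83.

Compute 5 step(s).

f(x) = sin(x) - x/2
x₀ = 1.18, x₁ = 1.83

Secant formula: x_{n+1} = x_n - f(x_n)(x_n - x_{n-1})/(f(x_n) - f(x_{n-1}))

Iteration 1:
  f(1.180000) = 0.334606
  f(1.830000) = 0.051594
  x_2 = 1.830000 - 0.051594×(1.830000 - 1.180000)/(0.051594 - 0.334606)
       = 1.948498
Iteration 2:
  f(1.830000) = 0.051594
  f(1.948498) = -0.044734
  x_3 = 1.948498 - (-0.044734)×(1.948498 - 1.830000)/(-0.044734 - 0.051594)
       = 1.893468
Iteration 3:
  f(1.948498) = -0.044734
  f(1.893468) = 0.001657
  x_4 = 1.893468 - 0.001657×(1.893468 - 1.948498)/(0.001657 - (-0.044734))
       = 1.895434
Iteration 4:
  f(1.893468) = 0.001657
  f(1.895434) = 0.000049
  x_5 = 1.895434 - 0.000049×(1.895434 - 1.893468)/(0.000049 - 0.001657)
       = 1.895494
Iteration 5:
  f(1.895434) = 0.000049
  f(1.895494) = 0.000000
  x_6 = 1.895494 - 0.000000×(1.895494 - 1.895434)/(0.000000 - 0.000049)
       = 1.895494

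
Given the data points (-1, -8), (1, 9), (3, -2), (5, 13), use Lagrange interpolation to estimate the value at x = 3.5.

Lagrange interpolation formula:
P(x) = Σ yᵢ × Lᵢ(x)
where Lᵢ(x) = Π_{j≠i} (x - xⱼ)/(xᵢ - xⱼ)

L_0(3.5) = (3.5 - 1)/(-1 - 1) × (3.5 - 3)/(-1 - 3) × (3.5 - 5)/(-1 - 5) = 0.039062
L_1(3.5) = (3.5 - (-1))/(1 - (-1)) × (3.5 - 3)/(1 - 3) × (3.5 - 5)/(1 - 5) = -0.210938
L_2(3.5) = (3.5 - (-1))/(3 - (-1)) × (3.5 - 1)/(3 - 1) × (3.5 - 5)/(3 - 5) = 1.054688
L_3(3.5) = (3.5 - (-1))/(5 - (-1)) × (3.5 - 1)/(5 - 1) × (3.5 - 3)/(5 - 3) = 0.117188

P(3.5) = (-8)×L_0(3.5) + 9×L_1(3.5) + (-2)×L_2(3.5) + 13×L_3(3.5)
P(3.5) = -2.796875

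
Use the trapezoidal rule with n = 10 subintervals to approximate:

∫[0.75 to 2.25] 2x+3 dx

f(x) = 2x+3
a = 0.75, b = 2.25, n = 10
h = (b - a)/n = 0.150000

Trapezoidal rule: (h/2)[f(x₀) + 2f(x₁) + 2f(x₂) + ... + f(xₙ)]

x_0 = 0.7500, f(x_0) = 4.500000, coefficient = 1
x_1 = 0.9000, f(x_1) = 4.800000, coefficient = 2
x_2 = 1.0500, f(x_2) = 5.100000, coefficient = 2
x_3 = 1.2000, f(x_3) = 5.400000, coefficient = 2
x_4 = 1.3500, f(x_4) = 5.700000, coefficient = 2
x_5 = 1.5000, f(x_5) = 6.000000, coefficient = 2
x_6 = 1.6500, f(x_6) = 6.300000, coefficient = 2
x_7 = 1.8000, f(x_7) = 6.600000, coefficient = 2
x_8 = 1.9500, f(x_8) = 6.900000, coefficient = 2
x_9 = 2.1000, f(x_9) = 7.200000, coefficient = 2
x_10 = 2.2500, f(x_10) = 7.500000, coefficient = 1

I ≈ (0.150000/2) × 120.000000 = 9.000000
Exact value: 9.000000
Error: 0.000000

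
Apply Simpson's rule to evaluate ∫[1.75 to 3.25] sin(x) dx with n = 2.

f(x) = sin(x)
a = 1.75, b = 3.25, n = 2
h = (b - a)/n = 0.750000

Simpson's rule: (h/3)[f(x₀) + 4f(x₁) + 2f(x₂) + ... + f(xₙ)]

x_0 = 1.7500, f(x_0) = 0.983986, coefficient = 1
x_1 = 2.5000, f(x_1) = 0.598472, coefficient = 4
x_2 = 3.2500, f(x_2) = -0.108195, coefficient = 1

I ≈ (0.750000/3) × 3.269679 = 0.817420
Exact value: 0.815884
Error: 0.001536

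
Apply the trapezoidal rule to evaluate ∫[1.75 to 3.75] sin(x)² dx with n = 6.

f(x) = sin(x)²
a = 1.75, b = 3.75, n = 6
h = (b - a)/n = 0.333333

Trapezoidal rule: (h/2)[f(x₀) + 2f(x₁) + 2f(x₂) + ... + f(xₙ)]

x_0 = 1.7500, f(x_0) = 0.968228, coefficient = 1
x_1 = 2.0833, f(x_1) = 0.759518, coefficient = 2
x_2 = 2.4167, f(x_2) = 0.439675, coefficient = 2
x_3 = 2.7500, f(x_3) = 0.145665, coefficient = 2
x_4 = 3.0833, f(x_4) = 0.003390, coefficient = 2
x_5 = 3.4167, f(x_5) = 0.073776, coefficient = 2
x_6 = 3.7500, f(x_6) = 0.326682, coefficient = 1

I ≈ (0.333333/2) × 4.138960 = 0.689827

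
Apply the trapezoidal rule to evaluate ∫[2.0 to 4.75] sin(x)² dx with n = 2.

f(x) = sin(x)²
a = 2.0, b = 4.75, n = 2
h = (b - a)/n = 1.375000

Trapezoidal rule: (h/2)[f(x₀) + 2f(x₁) + 2f(x₂) + ... + f(xₙ)]

x_0 = 2.0000, f(x_0) = 0.826822, coefficient = 1
x_1 = 3.3750, f(x_1) = 0.053497, coefficient = 2
x_2 = 4.7500, f(x_2) = 0.998586, coefficient = 1

I ≈ (1.375000/2) × 1.932402 = 1.328526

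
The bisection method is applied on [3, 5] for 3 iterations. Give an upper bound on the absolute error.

Bisection error bound: |error| ≤ (b-a)/2^n
|error| ≤ (5 - 3)/2^3 = 2/2^3
|error| ≤ 0.2500000000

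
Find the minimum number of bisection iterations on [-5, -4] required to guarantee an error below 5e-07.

We need (b-a)/2^n ≤ 5e-07
(-4 - (-5))/2^n ≤ 5e-07
1/2^n ≤ 5e-07
2^n ≥ 2000000
n ≥ log₂(2000000) = 20.93
n ≥ 21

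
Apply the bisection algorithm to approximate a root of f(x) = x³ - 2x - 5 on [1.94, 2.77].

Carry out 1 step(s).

f(x) = x³ - 2x - 5
Initial interval: [1.94, 2.77]

Iteration 1:
  c_1 = (1.940000 + 2.770000)/2 = 2.355000
  f(c_1) = f(2.355000) = 3.350889
  f(a) × f(c) < 0, new interval: [1.940000, 2.355000]

After 1 iteration(s), the approximation is c_1 = 2.355000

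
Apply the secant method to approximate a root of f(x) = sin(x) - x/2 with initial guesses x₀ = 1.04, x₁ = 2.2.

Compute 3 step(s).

f(x) = sin(x) - x/2
x₀ = 1.04, x₁ = 2.2

Secant formula: x_{n+1} = x_n - f(x_n)(x_n - x_{n-1})/(f(x_n) - f(x_{n-1}))

Iteration 1:
  f(1.040000) = 0.342404
  f(2.200000) = -0.291504
  x_2 = 2.200000 - (-0.291504)×(2.200000 - 1.040000)/(-0.291504 - 0.342404)
       = 1.666572
Iteration 2:
  f(2.200000) = -0.291504
  f(1.666572) = 0.162131
  x_3 = 1.666572 - 0.162131×(1.666572 - 2.200000)/(0.162131 - (-0.291504))
       = 1.857222
Iteration 3:
  f(1.666572) = 0.162131
  f(1.857222) = 0.030649
  x_4 = 1.857222 - 0.030649×(1.857222 - 1.666572)/(0.030649 - 0.162131)
       = 1.901663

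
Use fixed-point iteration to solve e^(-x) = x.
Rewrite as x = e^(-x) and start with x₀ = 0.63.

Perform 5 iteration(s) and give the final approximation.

Equation: e^(-x) = x
Fixed-point form: x = e^(-x)
x₀ = 0.63

x_1 = g(0.630000) = 0.532592
x_2 = g(0.532592) = 0.587081
x_3 = g(0.587081) = 0.555948
x_4 = g(0.555948) = 0.573529
x_5 = g(0.573529) = 0.563533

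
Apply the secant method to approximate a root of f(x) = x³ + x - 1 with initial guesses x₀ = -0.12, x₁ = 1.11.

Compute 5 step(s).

f(x) = x³ + x - 1
x₀ = -0.12, x₁ = 1.11

Secant formula: x_{n+1} = x_n - f(x_n)(x_n - x_{n-1})/(f(x_n) - f(x_{n-1}))

Iteration 1:
  f(-0.120000) = -1.121728
  f(1.110000) = 1.477631
  x_2 = 1.110000 - 1.477631×(1.110000 - (-0.120000))/(1.477631 - (-1.121728))
       = 0.410794
Iteration 2:
  f(1.110000) = 1.477631
  f(0.410794) = -0.519883
  x_3 = 0.410794 - (-0.519883)×(0.410794 - 1.110000)/(-0.519883 - 1.477631)
       = 0.592773
Iteration 3:
  f(0.410794) = -0.519883
  f(0.592773) = -0.198938
  x_4 = 0.592773 - (-0.198938)×(0.592773 - 0.410794)/(-0.198938 - (-0.519883))
       = 0.705573
Iteration 4:
  f(0.592773) = -0.198938
  f(0.705573) = 0.056830
  x_5 = 0.705573 - 0.056830×(0.705573 - 0.592773)/(0.056830 - (-0.198938))
       = 0.680509
Iteration 5:
  f(0.705573) = 0.056830
  f(0.680509) = -0.004351
  x_6 = 0.680509 - (-0.004351)×(0.680509 - 0.705573)/(-0.004351 - 0.056830)
       = 0.682292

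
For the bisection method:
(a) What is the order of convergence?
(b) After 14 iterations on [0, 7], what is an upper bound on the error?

(a) Bisection has linear (order 1) convergence; the error is halved each step.

(b) Error bound = (b-a)/2^n = (7 - 0)/2^{14}
    = 7/2^{14}

(a) 1 (linear); (b) error ≤ 4.27e-04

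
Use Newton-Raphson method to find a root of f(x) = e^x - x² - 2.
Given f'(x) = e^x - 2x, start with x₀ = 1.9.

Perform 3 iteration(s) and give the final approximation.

f(x) = e^x - x² - 2
f'(x) = e^x - 2x
x₀ = 1.9

Newton-Raphson formula: x_{n+1} = x_n - f(x_n)/f'(x_n)

Iteration 1:
  f(1.900000) = 1.075894
  f'(1.900000) = 2.885894
  x_1 = 1.900000 - 1.075894/2.885894 = 1.527189
Iteration 2:
  f(1.527189) = 0.272906
  f'(1.527189) = 1.550834
  x_2 = 1.527189 - 0.272906/1.550834 = 1.351215
Iteration 3:
  f(1.351215) = 0.036333
  f'(1.351215) = 1.159684
  x_3 = 1.351215 - 0.036333/1.159684 = 1.319885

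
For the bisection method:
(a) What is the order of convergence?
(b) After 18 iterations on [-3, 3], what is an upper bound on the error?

(a) Bisection has linear (order 1) convergence; the error is halved each step.

(b) Error bound = (b-a)/2^n = (3 - (-3))/2^{18}
    = 6/2^{18}

(a) 1 (linear); (b) error ≤ 2.29e-05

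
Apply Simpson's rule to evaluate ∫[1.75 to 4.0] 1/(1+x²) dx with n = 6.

f(x) = 1/(1+x²)
a = 1.75, b = 4.0, n = 6
h = (b - a)/n = 0.375000

Simpson's rule: (h/3)[f(x₀) + 4f(x₁) + 2f(x₂) + ... + f(xₙ)]

x_0 = 1.7500, f(x_0) = 0.246154, coefficient = 1
x_1 = 2.1250, f(x_1) = 0.181303, coefficient = 4
x_2 = 2.5000, f(x_2) = 0.137931, coefficient = 2
x_3 = 2.8750, f(x_3) = 0.107926, coefficient = 4
x_4 = 3.2500, f(x_4) = 0.086486, coefficient = 2
x_5 = 3.6250, f(x_5) = 0.070718, coefficient = 4
x_6 = 4.0000, f(x_6) = 0.058824, coefficient = 1

I ≈ (0.375000/3) × 2.193601 = 0.274200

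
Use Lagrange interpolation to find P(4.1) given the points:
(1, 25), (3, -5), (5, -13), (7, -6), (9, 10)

Lagrange interpolation formula:
P(x) = Σ yᵢ × Lᵢ(x)
where Lᵢ(x) = Π_{j≠i} (x - xⱼ)/(xᵢ - xⱼ)

L_0(4.1) = (4.1 - 3)/(1 - 3) × (4.1 - 5)/(1 - 5) × (4.1 - 7)/(1 - 7) × (4.1 - 9)/(1 - 9) = -0.036635
L_1(4.1) = (4.1 - 1)/(3 - 1) × (4.1 - 5)/(3 - 5) × (4.1 - 7)/(3 - 7) × (4.1 - 9)/(3 - 9) = 0.412978
L_2(4.1) = (4.1 - 1)/(5 - 1) × (4.1 - 3)/(5 - 3) × (4.1 - 7)/(5 - 7) × (4.1 - 9)/(5 - 9) = 0.757127
L_3(4.1) = (4.1 - 1)/(7 - 1) × (4.1 - 3)/(7 - 3) × (4.1 - 5)/(7 - 5) × (4.1 - 9)/(7 - 9) = -0.156647
L_4(4.1) = (4.1 - 1)/(9 - 1) × (4.1 - 3)/(9 - 3) × (4.1 - 5)/(9 - 5) × (4.1 - 7)/(9 - 7) = 0.023177

P(4.1) = 25×L_0(4.1) + (-5)×L_1(4.1) + (-13)×L_2(4.1) + (-6)×L_3(4.1) + 10×L_4(4.1)
P(4.1) = -11.651760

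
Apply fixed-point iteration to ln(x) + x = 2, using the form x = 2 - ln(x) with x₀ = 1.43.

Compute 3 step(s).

Equation: ln(x) + x = 2
Fixed-point form: x = 2 - ln(x)
x₀ = 1.43

x_1 = g(1.430000) = 1.642326
x_2 = g(1.642326) = 1.503887
x_3 = g(1.503887) = 1.591947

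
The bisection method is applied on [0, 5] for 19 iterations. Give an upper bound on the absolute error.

Bisection error bound: |error| ≤ (b-a)/2^n
|error| ≤ (5 - 0)/2^19 = 5/2^19
|error| ≤ 0.0000095367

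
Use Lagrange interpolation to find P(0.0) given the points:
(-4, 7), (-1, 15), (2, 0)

Lagrange interpolation formula:
P(x) = Σ yᵢ × Lᵢ(x)
where Lᵢ(x) = Π_{j≠i} (x - xⱼ)/(xᵢ - xⱼ)

L_0(0.0) = (0.0 - (-1))/(-4 - (-1)) × (0.0 - 2)/(-4 - 2) = -0.111111
L_1(0.0) = (0.0 - (-4))/(-1 - (-4)) × (0.0 - 2)/(-1 - 2) = 0.888889
L_2(0.0) = (0.0 - (-4))/(2 - (-4)) × (0.0 - (-1))/(2 - (-1)) = 0.222222

P(0.0) = 7×L_0(0.0) + 15×L_1(0.0) + 0×L_2(0.0)
P(0.0) = 12.555556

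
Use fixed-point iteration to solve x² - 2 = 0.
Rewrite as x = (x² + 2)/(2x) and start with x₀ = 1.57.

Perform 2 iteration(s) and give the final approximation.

Equation: x² - 2 = 0
Fixed-point form: x = (x² + 2)/(2x)
x₀ = 1.57

x_1 = g(1.570000) = 1.421943
x_2 = g(1.421943) = 1.414235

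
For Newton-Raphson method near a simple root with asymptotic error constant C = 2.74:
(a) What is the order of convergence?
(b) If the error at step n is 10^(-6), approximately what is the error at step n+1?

(a) Newton-Raphson has quadratic (order 2) convergence near simple roots.
    This means |e_{n+1}| ≈ C|e_n|².

(b) With |e_n| = 10^(-6) and C = 2.74:
    |e_{n+1}| ≈ 2.74 × (10^(-6))² = 2.74 × 10^(-12)

(a) 2 (quadratic); (b) |e_{n+1}| ≈ 2.740e-12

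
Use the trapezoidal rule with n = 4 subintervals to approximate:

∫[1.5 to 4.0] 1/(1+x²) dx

f(x) = 1/(1+x²)
a = 1.5, b = 4.0, n = 4
h = (b - a)/n = 0.625000

Trapezoidal rule: (h/2)[f(x₀) + 2f(x₁) + 2f(x₂) + ... + f(xₙ)]

x_0 = 1.5000, f(x_0) = 0.307692, coefficient = 1
x_1 = 2.1250, f(x_1) = 0.181303, coefficient = 2
x_2 = 2.7500, f(x_2) = 0.116788, coefficient = 2
x_3 = 3.3750, f(x_3) = 0.080706, coefficient = 2
x_4 = 4.0000, f(x_4) = 0.058824, coefficient = 1

I ≈ (0.625000/2) × 1.124111 = 0.351285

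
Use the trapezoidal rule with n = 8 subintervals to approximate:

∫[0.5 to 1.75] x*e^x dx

f(x) = x*e^x
a = 0.5, b = 1.75, n = 8
h = (b - a)/n = 0.156250

Trapezoidal rule: (h/2)[f(x₀) + 2f(x₁) + 2f(x₂) + ... + f(xₙ)]

x_0 = 0.5000, f(x_0) = 0.824361, coefficient = 1
x_1 = 0.6562, f(x_1) = 1.264955, coefficient = 2
x_2 = 0.8125, f(x_2) = 1.830997, coefficient = 2
x_3 = 0.9688, f(x_3) = 2.552316, coefficient = 2
x_4 = 1.1250, f(x_4) = 3.465244, coefficient = 2
x_5 = 1.2812, f(x_5) = 4.613958, coefficient = 2
x_6 = 1.4375, f(x_6) = 6.052101, coefficient = 2
x_7 = 1.5938, f(x_7) = 7.844712, coefficient = 2
x_8 = 1.7500, f(x_8) = 10.070555, coefficient = 1

I ≈ (0.156250/2) × 66.143484 = 5.167460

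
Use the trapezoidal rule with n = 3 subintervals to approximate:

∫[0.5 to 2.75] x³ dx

f(x) = x³
a = 0.5, b = 2.75, n = 3
h = (b - a)/n = 0.750000

Trapezoidal rule: (h/2)[f(x₀) + 2f(x₁) + 2f(x₂) + ... + f(xₙ)]

x_0 = 0.5000, f(x_0) = 0.125000, coefficient = 1
x_1 = 1.2500, f(x_1) = 1.953125, coefficient = 2
x_2 = 2.0000, f(x_2) = 8.000000, coefficient = 2
x_3 = 2.7500, f(x_3) = 20.796875, coefficient = 1

I ≈ (0.750000/2) × 40.828125 = 15.310547
Exact value: 14.282227
Error: 1.028320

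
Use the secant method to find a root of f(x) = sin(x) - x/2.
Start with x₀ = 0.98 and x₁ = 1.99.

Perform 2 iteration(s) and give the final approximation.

f(x) = sin(x) - x/2
x₀ = 0.98, x₁ = 1.99

Secant formula: x_{n+1} = x_n - f(x_n)(x_n - x_{n-1})/(f(x_n) - f(x_{n-1}))

Iteration 1:
  f(0.980000) = 0.340497
  f(1.990000) = -0.081587
  x_2 = 1.990000 - (-0.081587)×(1.990000 - 0.980000)/(-0.081587 - 0.340497)
       = 1.794772
Iteration 2:
  f(1.990000) = -0.081587
  f(1.794772) = 0.077636
  x_3 = 1.794772 - 0.077636×(1.794772 - 1.990000)/(0.077636 - (-0.081587))
       = 1.889964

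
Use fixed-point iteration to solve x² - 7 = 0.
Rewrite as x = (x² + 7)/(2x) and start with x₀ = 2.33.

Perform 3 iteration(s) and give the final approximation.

Equation: x² - 7 = 0
Fixed-point form: x = (x² + 7)/(2x)
x₀ = 2.33

x_1 = g(2.330000) = 2.667146
x_2 = g(2.667146) = 2.645837
x_3 = g(2.645837) = 2.645751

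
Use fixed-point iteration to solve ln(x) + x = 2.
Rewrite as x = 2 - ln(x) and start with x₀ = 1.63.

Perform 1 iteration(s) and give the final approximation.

Equation: ln(x) + x = 2
Fixed-point form: x = 2 - ln(x)
x₀ = 1.63

x_1 = g(1.630000) = 1.511420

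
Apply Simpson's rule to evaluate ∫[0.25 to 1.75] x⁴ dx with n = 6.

f(x) = x⁴
a = 0.25, b = 1.75, n = 6
h = (b - a)/n = 0.250000

Simpson's rule: (h/3)[f(x₀) + 4f(x₁) + 2f(x₂) + ... + f(xₙ)]

x_0 = 0.2500, f(x_0) = 0.003906, coefficient = 1
x_1 = 0.5000, f(x_1) = 0.062500, coefficient = 4
x_2 = 0.7500, f(x_2) = 0.316406, coefficient = 2
x_3 = 1.0000, f(x_3) = 1.000000, coefficient = 4
x_4 = 1.2500, f(x_4) = 2.441406, coefficient = 2
x_5 = 1.5000, f(x_5) = 5.062500, coefficient = 4
x_6 = 1.7500, f(x_6) = 9.378906, coefficient = 1

I ≈ (0.250000/3) × 39.398438 = 3.283203
Exact value: 3.282422
Error: 0.000781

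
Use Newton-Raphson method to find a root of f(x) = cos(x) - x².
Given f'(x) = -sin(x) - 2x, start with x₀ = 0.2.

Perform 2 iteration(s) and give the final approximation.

f(x) = cos(x) - x²
f'(x) = -sin(x) - 2x
x₀ = 0.2

Newton-Raphson formula: x_{n+1} = x_n - f(x_n)/f'(x_n)

Iteration 1:
  f(0.200000) = 0.940067
  f'(0.200000) = -0.598669
  x_1 = 0.200000 - 0.940067/(-0.598669) = 1.770260
Iteration 2:
  f(1.770260) = -3.331965
  f'(1.770260) = -4.520693
  x_2 = 1.770260 - (-3.331965)/(-4.520693) = 1.033213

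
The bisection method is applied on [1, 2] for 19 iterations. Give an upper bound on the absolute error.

Bisection error bound: |error| ≤ (b-a)/2^n
|error| ≤ (2 - 1)/2^19 = 1/2^19
|error| ≤ 0.0000019073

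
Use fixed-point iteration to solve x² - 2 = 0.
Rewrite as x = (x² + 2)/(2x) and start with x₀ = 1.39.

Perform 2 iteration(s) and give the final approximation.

Equation: x² - 2 = 0
Fixed-point form: x = (x² + 2)/(2x)
x₀ = 1.39

x_1 = g(1.390000) = 1.414424
x_2 = g(1.414424) = 1.414214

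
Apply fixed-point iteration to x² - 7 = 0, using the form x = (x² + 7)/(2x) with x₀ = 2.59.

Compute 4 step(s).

Equation: x² - 7 = 0
Fixed-point form: x = (x² + 7)/(2x)
x₀ = 2.59

x_1 = g(2.590000) = 2.646351
x_2 = g(2.646351) = 2.645751
x_3 = g(2.645751) = 2.645751
x_4 = g(2.645751) = 2.645751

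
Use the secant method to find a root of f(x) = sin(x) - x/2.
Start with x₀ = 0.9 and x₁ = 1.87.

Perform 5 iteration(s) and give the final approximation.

f(x) = sin(x) - x/2
x₀ = 0.9, x₁ = 1.87

Secant formula: x_{n+1} = x_n - f(x_n)(x_n - x_{n-1})/(f(x_n) - f(x_{n-1}))

Iteration 1:
  f(0.900000) = 0.333327
  f(1.870000) = 0.020572
  x_2 = 1.870000 - 0.020572×(1.870000 - 0.900000)/(0.020572 - 0.333327)
       = 1.933802
Iteration 2:
  f(1.870000) = 0.020572
  f(1.933802) = -0.032067
  x_3 = 1.933802 - (-0.032067)×(1.933802 - 1.870000)/(-0.032067 - 0.020572)
       = 1.894934
Iteration 3:
  f(1.933802) = -0.032067
  f(1.894934) = 0.000459
  x_4 = 1.894934 - 0.000459×(1.894934 - 1.933802)/(0.000459 - (-0.032067))
       = 1.895482
Iteration 4:
  f(1.894934) = 0.000459
  f(1.895482) = 0.000010
  x_5 = 1.895482 - 0.000010×(1.895482 - 1.894934)/(0.000010 - 0.000459)
       = 1.895494
Iteration 5:
  f(1.895482) = 0.000010
  f(1.895494) = 0.000000
  x_6 = 1.895494 - 0.000000×(1.895494 - 1.895482)/(0.000000 - 0.000010)
       = 1.895494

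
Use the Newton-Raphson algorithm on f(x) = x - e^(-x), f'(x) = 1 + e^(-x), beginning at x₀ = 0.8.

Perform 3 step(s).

f(x) = x - e^(-x)
f'(x) = 1 + e^(-x)
x₀ = 0.8

Newton-Raphson formula: x_{n+1} = x_n - f(x_n)/f'(x_n)

Iteration 1:
  f(0.800000) = 0.350671
  f'(0.800000) = 1.449329
  x_1 = 0.800000 - 0.350671/1.449329 = 0.558046
Iteration 2:
  f(0.558046) = -0.014280
  f'(0.558046) = 1.572326
  x_2 = 0.558046 - (-0.014280)/1.572326 = 0.567128
Iteration 3:
  f(0.567128) = -0.000024
  f'(0.567128) = 1.567152
  x_3 = 0.567128 - (-0.000024)/1.567152 = 0.567143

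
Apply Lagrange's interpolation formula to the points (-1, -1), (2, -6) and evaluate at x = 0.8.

Lagrange interpolation formula:
P(x) = Σ yᵢ × Lᵢ(x)
where Lᵢ(x) = Π_{j≠i} (x - xⱼ)/(xᵢ - xⱼ)

L_0(0.8) = (0.8 - 2)/(-1 - 2) = 0.400000
L_1(0.8) = (0.8 - (-1))/(2 - (-1)) = 0.600000

P(0.8) = (-1)×L_0(0.8) + (-6)×L_1(0.8)
P(0.8) = -4.000000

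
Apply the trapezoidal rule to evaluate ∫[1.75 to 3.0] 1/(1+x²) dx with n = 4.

f(x) = 1/(1+x²)
a = 1.75, b = 3.0, n = 4
h = (b - a)/n = 0.312500

Trapezoidal rule: (h/2)[f(x₀) + 2f(x₁) + 2f(x₂) + ... + f(xₙ)]

x_0 = 1.7500, f(x_0) = 0.246154, coefficient = 1
x_1 = 2.0625, f(x_1) = 0.190335, coefficient = 2
x_2 = 2.3750, f(x_2) = 0.150588, coefficient = 2
x_3 = 2.6875, f(x_3) = 0.121615, coefficient = 2
x_4 = 3.0000, f(x_4) = 0.100000, coefficient = 1

I ≈ (0.312500/2) × 1.271230 = 0.198630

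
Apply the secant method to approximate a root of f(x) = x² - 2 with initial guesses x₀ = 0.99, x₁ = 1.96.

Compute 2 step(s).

f(x) = x² - 2
x₀ = 0.99, x₁ = 1.96

Secant formula: x_{n+1} = x_n - f(x_n)(x_n - x_{n-1})/(f(x_n) - f(x_{n-1}))

Iteration 1:
  f(0.990000) = -1.019900
  f(1.960000) = 1.841600
  x_2 = 1.960000 - 1.841600×(1.960000 - 0.990000)/(1.841600 - (-1.019900))
       = 1.335729
Iteration 2:
  f(1.960000) = 1.841600
  f(1.335729) = -0.215829
  x_3 = 1.335729 - (-0.215829)×(1.335729 - 1.960000)/(-0.215829 - 1.841600)
       = 1.401216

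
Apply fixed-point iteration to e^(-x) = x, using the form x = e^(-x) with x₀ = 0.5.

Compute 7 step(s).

Equation: e^(-x) = x
Fixed-point form: x = e^(-x)
x₀ = 0.5

x_1 = g(0.500000) = 0.606531
x_2 = g(0.606531) = 0.545239
x_3 = g(0.545239) = 0.579703
x_4 = g(0.579703) = 0.560065
x_5 = g(0.560065) = 0.571172
x_6 = g(0.571172) = 0.564863
x_7 = g(0.564863) = 0.568438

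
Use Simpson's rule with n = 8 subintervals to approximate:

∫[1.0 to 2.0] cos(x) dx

f(x) = cos(x)
a = 1.0, b = 2.0, n = 8
h = (b - a)/n = 0.125000

Simpson's rule: (h/3)[f(x₀) + 4f(x₁) + 2f(x₂) + ... + f(xₙ)]

x_0 = 1.0000, f(x_0) = 0.540302, coefficient = 1
x_1 = 1.1250, f(x_1) = 0.431177, coefficient = 4
x_2 = 1.2500, f(x_2) = 0.315322, coefficient = 2
x_3 = 1.3750, f(x_3) = 0.194548, coefficient = 4
x_4 = 1.5000, f(x_4) = 0.070737, coefficient = 2
x_5 = 1.6250, f(x_5) = -0.054177, coefficient = 4
x_6 = 1.7500, f(x_6) = -0.178246, coefficient = 2
x_7 = 1.8750, f(x_7) = -0.299534, coefficient = 4
x_8 = 2.0000, f(x_8) = -0.416147, coefficient = 1

I ≈ (0.125000/3) × 1.627837 = 0.067827
Exact value: 0.067826
Error: 0.000000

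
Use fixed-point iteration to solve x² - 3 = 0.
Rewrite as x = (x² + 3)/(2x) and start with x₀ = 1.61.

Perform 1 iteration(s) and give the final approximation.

Equation: x² - 3 = 0
Fixed-point form: x = (x² + 3)/(2x)
x₀ = 1.61

x_1 = g(1.610000) = 1.736677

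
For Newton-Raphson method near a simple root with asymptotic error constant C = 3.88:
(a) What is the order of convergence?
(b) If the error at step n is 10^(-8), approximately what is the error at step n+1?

(a) Newton-Raphson has quadratic (order 2) convergence near simple roots.
    This means |e_{n+1}| ≈ C|e_n|².

(b) With |e_n| = 10^(-8) and C = 3.88:
    |e_{n+1}| ≈ 3.88 × (10^(-8))² = 3.88 × 10^(-16)

(a) 2 (quadratic); (b) |e_{n+1}| ≈ 3.880e-16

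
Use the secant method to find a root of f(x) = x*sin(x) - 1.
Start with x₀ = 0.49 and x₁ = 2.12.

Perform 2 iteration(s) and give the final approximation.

f(x) = x*sin(x) - 1
x₀ = 0.49, x₁ = 2.12

Secant formula: x_{n+1} = x_n - f(x_n)(x_n - x_{n-1})/(f(x_n) - f(x_{n-1}))

Iteration 1:
  f(0.490000) = -0.769393
  f(2.120000) = 0.808234
  x_2 = 2.120000 - 0.808234×(2.120000 - 0.490000)/(0.808234 - (-0.769393))
       = 1.284935
Iteration 2:
  f(2.120000) = 0.808234
  f(1.284935) = 0.232791
  x_3 = 1.284935 - 0.232791×(1.284935 - 2.120000)/(0.232791 - 0.808234)
       = 0.947115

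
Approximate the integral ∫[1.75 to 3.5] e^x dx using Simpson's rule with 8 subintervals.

f(x) = e^x
a = 1.75, b = 3.5, n = 8
h = (b - a)/n = 0.218750

Simpson's rule: (h/3)[f(x₀) + 4f(x₁) + 2f(x₂) + ... + f(xₙ)]

x_0 = 1.7500, f(x_0) = 5.754603, coefficient = 1
x_1 = 1.9688, f(x_1) = 7.161719, coefficient = 4
x_2 = 2.1875, f(x_2) = 8.912903, coefficient = 2
x_3 = 2.4062, f(x_3) = 11.092287, coefficient = 4
x_4 = 2.6250, f(x_4) = 13.804574, coefficient = 2
x_5 = 2.8438, f(x_5) = 17.180070, coefficient = 4
x_6 = 3.0625, f(x_6) = 21.380943, coefficient = 2
x_7 = 3.2812, f(x_7) = 26.609013, coefficient = 4
x_8 = 3.5000, f(x_8) = 33.115452, coefficient = 1

I ≈ (0.218750/3) × 375.239251 = 27.361195
Exact value: 27.360849
Error: 0.000346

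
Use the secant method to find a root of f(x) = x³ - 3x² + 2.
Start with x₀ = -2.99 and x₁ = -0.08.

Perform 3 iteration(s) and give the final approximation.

f(x) = x³ - 3x² + 2
x₀ = -2.99, x₁ = -0.08

Secant formula: x_{n+1} = x_n - f(x_n)(x_n - x_{n-1})/(f(x_n) - f(x_{n-1}))

Iteration 1:
  f(-2.990000) = -51.551199
  f(-0.080000) = 1.980288
  x_2 = -0.080000 - 1.980288×(-0.080000 - (-2.990000))/(1.980288 - (-51.551199))
       = -0.187650
Iteration 2:
  f(-0.080000) = 1.980288
  f(-0.187650) = 1.887755
  x_3 = -0.187650 - 1.887755×(-0.187650 - (-0.080000))/(1.887755 - 1.980288)
       = -2.383805
Iteration 3:
  f(-0.187650) = 1.887755
  f(-2.383805) = -28.593608
  x_4 = -2.383805 - (-28.593608)×(-2.383805 - (-0.187650))/(-28.593608 - 1.887755)
       = -0.323661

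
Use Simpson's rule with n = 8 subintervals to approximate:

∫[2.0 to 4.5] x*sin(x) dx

f(x) = x*sin(x)
a = 2.0, b = 4.5, n = 8
h = (b - a)/n = 0.312500

Simpson's rule: (h/3)[f(x₀) + 4f(x₁) + 2f(x₂) + ... + f(xₙ)]

x_0 = 2.0000, f(x_0) = 1.818595, coefficient = 1
x_1 = 2.3125, f(x_1) = 1.705050, coefficient = 4
x_2 = 2.6250, f(x_2) = 1.296541, coefficient = 2
x_3 = 2.9375, f(x_3) = 0.595369, coefficient = 4
x_4 = 3.2500, f(x_4) = -0.351634, coefficient = 2
x_5 = 3.5625, f(x_5) = -1.455598, coefficient = 4
x_6 = 3.8750, f(x_6) = -2.593944, coefficient = 2
x_7 = 4.1875, f(x_7) = -3.623777, coefficient = 4
x_8 = 4.5000, f(x_8) = -4.398886, coefficient = 1

I ≈ (0.312500/3) × -16.994190 = -1.770228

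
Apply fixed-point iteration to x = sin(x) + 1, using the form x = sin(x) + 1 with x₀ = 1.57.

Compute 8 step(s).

Equation: x = sin(x) + 1
Fixed-point form: x = sin(x) + 1
x₀ = 1.57

x_1 = g(1.570000) = 2.000000
x_2 = g(2.000000) = 1.909298
x_3 = g(1.909298) = 1.943253
x_4 = g(1.943253) = 1.931436
x_5 = g(1.931436) = 1.935671
x_6 = g(1.935671) = 1.934168
x_7 = g(1.934168) = 1.934704
x_8 = g(1.934704) = 1.934513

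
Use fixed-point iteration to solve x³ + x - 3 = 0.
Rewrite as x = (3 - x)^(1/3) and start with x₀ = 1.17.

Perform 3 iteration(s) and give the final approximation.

Equation: x³ + x - 3 = 0
Fixed-point form: x = (3 - x)^(1/3)
x₀ = 1.17

x_1 = g(1.170000) = 1.223161
x_2 = g(1.223161) = 1.211200
x_3 = g(1.211200) = 1.213912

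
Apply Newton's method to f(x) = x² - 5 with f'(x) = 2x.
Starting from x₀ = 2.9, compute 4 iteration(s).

f(x) = x² - 5
f'(x) = 2x
x₀ = 2.9

Newton-Raphson formula: x_{n+1} = x_n - f(x_n)/f'(x_n)

Iteration 1:
  f(2.900000) = 3.410000
  f'(2.900000) = 5.800000
  x_1 = 2.900000 - 3.410000/5.800000 = 2.312069
Iteration 2:
  f(2.312069) = 0.345663
  f'(2.312069) = 4.624138
  x_2 = 2.312069 - 0.345663/4.624138 = 2.237317
Iteration 3:
  f(2.237317) = 0.005588
  f'(2.237317) = 4.474634
  x_3 = 2.237317 - 0.005588/4.474634 = 2.236068
Iteration 4:
  f(2.236068) = 0.000002
  f'(2.236068) = 4.472137
  x_4 = 2.236068 - 0.000002/4.472137 = 2.236068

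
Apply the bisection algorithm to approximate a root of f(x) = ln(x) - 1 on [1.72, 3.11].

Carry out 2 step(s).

f(x) = ln(x) - 1
Initial interval: [1.72, 3.11]

Iteration 1:
  c_1 = (1.720000 + 3.110000)/2 = 2.415000
  f(c_1) = f(2.415000) = -0.118301
  f(a) × f(c) ≥ 0, new interval: [2.415000, 3.110000]
Iteration 2:
  c_2 = (2.415000 + 3.110000)/2 = 2.762500
  f(c_2) = f(2.762500) = 0.016136
  f(a) × f(c) < 0, new interval: [2.415000, 2.762500]

After 2 iteration(s), the approximation is c_2 = 2.762500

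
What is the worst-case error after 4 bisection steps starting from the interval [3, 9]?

Bisection error bound: |error| ≤ (b-a)/2^n
|error| ≤ (9 - 3)/2^4 = 6/2^4
|error| ≤ 0.3750000000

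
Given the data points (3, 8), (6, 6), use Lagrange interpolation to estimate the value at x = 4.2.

Lagrange interpolation formula:
P(x) = Σ yᵢ × Lᵢ(x)
where Lᵢ(x) = Π_{j≠i} (x - xⱼ)/(xᵢ - xⱼ)

L_0(4.2) = (4.2 - 6)/(3 - 6) = 0.600000
L_1(4.2) = (4.2 - 3)/(6 - 3) = 0.400000

P(4.2) = 8×L_0(4.2) + 6×L_1(4.2)
P(4.2) = 7.200000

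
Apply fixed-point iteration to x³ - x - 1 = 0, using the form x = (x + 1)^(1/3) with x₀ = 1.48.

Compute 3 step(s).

Equation: x³ - x - 1 = 0
Fixed-point form: x = (x + 1)^(1/3)
x₀ = 1.48

x_1 = g(1.480000) = 1.353580
x_2 = g(1.353580) = 1.330178
x_3 = g(1.330178) = 1.325754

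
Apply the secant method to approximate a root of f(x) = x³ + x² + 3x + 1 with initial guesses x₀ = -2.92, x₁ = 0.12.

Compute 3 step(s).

f(x) = x³ + x² + 3x + 1
x₀ = -2.92, x₁ = 0.12

Secant formula: x_{n+1} = x_n - f(x_n)(x_n - x_{n-1})/(f(x_n) - f(x_{n-1}))

Iteration 1:
  f(-2.920000) = -24.130688
  f(0.120000) = 1.376128
  x_2 = 0.120000 - 1.376128×(0.120000 - (-2.920000))/(1.376128 - (-24.130688))
       = -0.044012
Iteration 2:
  f(0.120000) = 1.376128
  f(-0.044012) = 0.869815
  x_3 = -0.044012 - 0.869815×(-0.044012 - 0.120000)/(0.869815 - 1.376128)
       = -0.325775
Iteration 3:
  f(-0.044012) = 0.869815
  f(-0.325775) = 0.094229
  x_4 = -0.325775 - 0.094229×(-0.325775 - (-0.044012))/(0.094229 - 0.869815)
       = -0.360008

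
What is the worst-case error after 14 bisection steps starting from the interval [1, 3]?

Bisection error bound: |error| ≤ (b-a)/2^n
|error| ≤ (3 - 1)/2^14 = 2/2^14
|error| ≤ 0.0001220703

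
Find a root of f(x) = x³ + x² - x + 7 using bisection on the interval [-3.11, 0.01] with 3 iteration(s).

f(x) = x³ + x² - x + 7
Initial interval: [-3.11, 0.01]

Iteration 1:
  c_1 = (-3.110000 + 0.010000)/2 = -1.550000
  f(c_1) = f(-1.550000) = 7.228625
  f(a) × f(c) < 0, new interval: [-3.110000, -1.550000]
Iteration 2:
  c_2 = (-3.110000 + (-1.550000))/2 = -2.330000
  f(c_2) = f(-2.330000) = 2.109563
  f(a) × f(c) < 0, new interval: [-3.110000, -2.330000]
Iteration 3:
  c_3 = (-3.110000 + (-2.330000))/2 = -2.720000
  f(c_3) = f(-2.720000) = -3.005248
  f(a) × f(c) ≥ 0, new interval: [-2.720000, -2.330000]

After 3 iteration(s), the approximation is c_3 = -2.720000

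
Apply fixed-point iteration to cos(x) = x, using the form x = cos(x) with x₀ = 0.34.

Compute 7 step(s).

Equation: cos(x) = x
Fixed-point form: x = cos(x)
x₀ = 0.34

x_1 = g(0.340000) = 0.942755
x_2 = g(0.942755) = 0.587561
x_3 = g(0.587561) = 0.832295
x_4 = g(0.832295) = 0.673180
x_5 = g(0.673180) = 0.781843
x_6 = g(0.781843) = 0.709616
x_7 = g(0.709616) = 0.758612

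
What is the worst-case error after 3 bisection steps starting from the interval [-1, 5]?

Bisection error bound: |error| ≤ (b-a)/2^n
|error| ≤ (5 - (-1))/2^3 = 6/2^3
|error| ≤ 0.7500000000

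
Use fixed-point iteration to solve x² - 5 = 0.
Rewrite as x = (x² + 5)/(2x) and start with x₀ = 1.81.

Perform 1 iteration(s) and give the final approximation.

Equation: x² - 5 = 0
Fixed-point form: x = (x² + 5)/(2x)
x₀ = 1.81

x_1 = g(1.810000) = 2.286215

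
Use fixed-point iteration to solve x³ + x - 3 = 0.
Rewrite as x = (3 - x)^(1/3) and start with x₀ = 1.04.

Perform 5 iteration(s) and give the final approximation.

Equation: x³ + x - 3 = 0
Fixed-point form: x = (3 - x)^(1/3)
x₀ = 1.04

x_1 = g(1.040000) = 1.251465
x_2 = g(1.251465) = 1.204735
x_3 = g(1.204735) = 1.215373
x_4 = g(1.215373) = 1.212967
x_5 = g(1.212967) = 1.213512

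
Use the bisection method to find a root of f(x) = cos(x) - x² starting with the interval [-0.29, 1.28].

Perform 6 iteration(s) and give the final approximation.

f(x) = cos(x) - x²
Initial interval: [-0.29, 1.28]

Iteration 1:
  c_1 = (-0.290000 + 1.280000)/2 = 0.495000
  f(c_1) = f(0.495000) = 0.634944
  f(a) × f(c) ≥ 0, new interval: [0.495000, 1.280000]
Iteration 2:
  c_2 = (0.495000 + 1.280000)/2 = 0.887500
  f(c_2) = f(0.887500) = -0.156304
  f(a) × f(c) < 0, new interval: [0.495000, 0.887500]
Iteration 3:
  c_3 = (0.495000 + 0.887500)/2 = 0.691250
  f(c_3) = f(0.691250) = 0.292623
  f(a) × f(c) ≥ 0, new interval: [0.691250, 0.887500]
Iteration 4:
  c_4 = (0.691250 + 0.887500)/2 = 0.789375
  f(c_4) = f(0.789375) = 0.081176
  f(a) × f(c) ≥ 0, new interval: [0.789375, 0.887500]
Iteration 5:
  c_5 = (0.789375 + 0.887500)/2 = 0.838437
  f(c_5) = f(0.838437) = -0.034352
  f(a) × f(c) < 0, new interval: [0.789375, 0.838437]
Iteration 6:
  c_6 = (0.789375 + 0.838437)/2 = 0.813906
  f(c_6) = f(0.813906) = 0.024221
  f(a) × f(c) ≥ 0, new interval: [0.813906, 0.838437]

After 6 iteration(s), the approximation is c_6 = 0.813906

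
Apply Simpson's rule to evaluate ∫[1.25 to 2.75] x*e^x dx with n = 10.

f(x) = x*e^x
a = 1.25, b = 2.75, n = 10
h = (b - a)/n = 0.150000

Simpson's rule: (h/3)[f(x₀) + 4f(x₁) + 2f(x₂) + ... + f(xₙ)]

x_0 = 1.2500, f(x_0) = 4.362929, coefficient = 1
x_1 = 1.4000, f(x_1) = 5.677280, coefficient = 4
x_2 = 1.5500, f(x_2) = 7.302779, coefficient = 2
x_3 = 1.7000, f(x_3) = 9.305711, coefficient = 4
x_4 = 1.8500, f(x_4) = 11.765666, coefficient = 2
x_5 = 2.0000, f(x_5) = 14.778112, coefficient = 4
x_6 = 2.1500, f(x_6) = 18.457446, coefficient = 2
x_7 = 2.3000, f(x_7) = 22.940620, coefficient = 4
x_8 = 2.4500, f(x_8) = 28.391449, coefficient = 2
x_9 = 2.6000, f(x_9) = 35.005719, coefficient = 4
x_10 = 2.7500, f(x_10) = 43.017238, coefficient = 1

I ≈ (0.150000/3) × 530.044611 = 26.502231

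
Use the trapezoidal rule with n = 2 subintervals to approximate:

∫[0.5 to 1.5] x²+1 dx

f(x) = x²+1
a = 0.5, b = 1.5, n = 2
h = (b - a)/n = 0.500000

Trapezoidal rule: (h/2)[f(x₀) + 2f(x₁) + 2f(x₂) + ... + f(xₙ)]

x_0 = 0.5000, f(x_0) = 1.250000, coefficient = 1
x_1 = 1.0000, f(x_1) = 2.000000, coefficient = 2
x_2 = 1.5000, f(x_2) = 3.250000, coefficient = 1

I ≈ (0.500000/2) × 8.500000 = 2.125000
Exact value: 2.083333
Error: 0.041667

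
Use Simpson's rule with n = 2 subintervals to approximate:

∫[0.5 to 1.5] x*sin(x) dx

f(x) = x*sin(x)
a = 0.5, b = 1.5, n = 2
h = (b - a)/n = 0.500000

Simpson's rule: (h/3)[f(x₀) + 4f(x₁) + 2f(x₂) + ... + f(xₙ)]

x_0 = 0.5000, f(x_0) = 0.239713, coefficient = 1
x_1 = 1.0000, f(x_1) = 0.841471, coefficient = 4
x_2 = 1.5000, f(x_2) = 1.496242, coefficient = 1

I ≈ (0.500000/3) × 5.101839 = 0.850307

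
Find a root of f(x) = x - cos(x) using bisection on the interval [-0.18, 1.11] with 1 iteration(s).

f(x) = x - cos(x)
Initial interval: [-0.18, 1.11]

Iteration 1:
  c_1 = (-0.180000 + 1.110000)/2 = 0.465000
  f(c_1) = f(0.465000) = -0.428822
  f(a) × f(c) ≥ 0, new interval: [0.465000, 1.110000]

After 1 iteration(s), the approximation is c_1 = 0.465000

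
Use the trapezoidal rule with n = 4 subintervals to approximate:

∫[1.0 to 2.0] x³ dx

f(x) = x³
a = 1.0, b = 2.0, n = 4
h = (b - a)/n = 0.250000

Trapezoidal rule: (h/2)[f(x₀) + 2f(x₁) + 2f(x₂) + ... + f(xₙ)]

x_0 = 1.0000, f(x_0) = 1.000000, coefficient = 1
x_1 = 1.2500, f(x_1) = 1.953125, coefficient = 2
x_2 = 1.5000, f(x_2) = 3.375000, coefficient = 2
x_3 = 1.7500, f(x_3) = 5.359375, coefficient = 2
x_4 = 2.0000, f(x_4) = 8.000000, coefficient = 1

I ≈ (0.250000/2) × 30.375000 = 3.796875
Exact value: 3.750000
Error: 0.046875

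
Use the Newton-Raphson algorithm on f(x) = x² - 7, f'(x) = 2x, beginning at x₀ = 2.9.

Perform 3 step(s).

f(x) = x² - 7
f'(x) = 2x
x₀ = 2.9

Newton-Raphson formula: x_{n+1} = x_n - f(x_n)/f'(x_n)

Iteration 1:
  f(2.900000) = 1.410000
  f'(2.900000) = 5.800000
  x_1 = 2.900000 - 1.410000/5.800000 = 2.656897
Iteration 2:
  f(2.656897) = 0.059099
  f'(2.656897) = 5.313793
  x_2 = 2.656897 - 0.059099/5.313793 = 2.645775
Iteration 3:
  f(2.645775) = 0.000124
  f'(2.645775) = 5.291549
  x_3 = 2.645775 - 0.000124/5.291549 = 2.645751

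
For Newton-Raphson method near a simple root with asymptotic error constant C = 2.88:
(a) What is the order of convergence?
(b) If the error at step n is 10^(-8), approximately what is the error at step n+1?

(a) Newton-Raphson has quadratic (order 2) convergence near simple roots.
    This means |e_{n+1}| ≈ C|e_n|².

(b) With |e_n| = 10^(-8) and C = 2.88:
    |e_{n+1}| ≈ 2.88 × (10^(-8))² = 2.88 × 10^(-16)

(a) 2 (quadratic); (b) |e_{n+1}| ≈ 2.880e-16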